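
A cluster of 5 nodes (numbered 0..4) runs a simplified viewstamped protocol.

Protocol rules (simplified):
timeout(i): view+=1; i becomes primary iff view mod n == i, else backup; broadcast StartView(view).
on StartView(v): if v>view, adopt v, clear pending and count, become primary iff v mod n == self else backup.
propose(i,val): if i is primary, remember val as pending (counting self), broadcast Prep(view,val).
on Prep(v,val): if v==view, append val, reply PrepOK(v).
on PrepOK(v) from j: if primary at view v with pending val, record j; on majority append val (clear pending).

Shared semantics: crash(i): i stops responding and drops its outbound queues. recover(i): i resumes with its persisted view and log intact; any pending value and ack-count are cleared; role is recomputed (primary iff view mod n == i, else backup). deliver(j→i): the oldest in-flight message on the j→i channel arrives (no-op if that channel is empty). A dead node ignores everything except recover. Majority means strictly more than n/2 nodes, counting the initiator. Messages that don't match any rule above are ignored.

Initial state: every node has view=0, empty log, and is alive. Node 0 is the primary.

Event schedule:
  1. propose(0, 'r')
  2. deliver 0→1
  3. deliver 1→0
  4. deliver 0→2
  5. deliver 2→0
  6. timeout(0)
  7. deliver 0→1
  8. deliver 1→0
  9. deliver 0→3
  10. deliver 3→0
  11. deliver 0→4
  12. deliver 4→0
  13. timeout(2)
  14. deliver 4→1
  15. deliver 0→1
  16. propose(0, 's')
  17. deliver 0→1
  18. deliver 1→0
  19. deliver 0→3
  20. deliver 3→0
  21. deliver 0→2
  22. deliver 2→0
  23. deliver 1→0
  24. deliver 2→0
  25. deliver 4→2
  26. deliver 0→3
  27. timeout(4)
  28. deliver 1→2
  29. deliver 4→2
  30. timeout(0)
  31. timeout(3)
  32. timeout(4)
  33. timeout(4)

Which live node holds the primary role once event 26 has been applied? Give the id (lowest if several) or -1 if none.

step 1 propose(0,'r'): —
step 2 deliver 0→1: 1={back,v=0,log=r}
step 3 deliver 1→0: —
step 4 deliver 0→2: 2={back,v=0,log=r}
step 5 deliver 2→0: 0={prim,v=0,log=r}
step 6 timeout(0): 0={back,v=1,log=r}
step 7 deliver 0→1: 1={prim,v=1,log=r}
step 8 deliver 1→0: —
step 9 deliver 0→3: 3={back,v=0,log=r}
step 10 deliver 3→0: —
step 11 deliver 0→4: 4={back,v=0,log=r}
step 12 deliver 4→0: —
step 13 timeout(2): 2={back,v=1,log=r}
step 14 deliver 4→1: —
step 15 deliver 0→1: —
step 16 propose(0,'s'): —
step 17 deliver 0→1: —
step 18 deliver 1→0: —
step 19 deliver 0→3: 3={back,v=1,log=r}
step 20 deliver 3→0: —
step 21 deliver 0→2: —
step 22 deliver 2→0: —
step 23 deliver 1→0: —
step 24 deliver 2→0: —
step 25 deliver 4→2: —
step 26 deliver 0→3: —

1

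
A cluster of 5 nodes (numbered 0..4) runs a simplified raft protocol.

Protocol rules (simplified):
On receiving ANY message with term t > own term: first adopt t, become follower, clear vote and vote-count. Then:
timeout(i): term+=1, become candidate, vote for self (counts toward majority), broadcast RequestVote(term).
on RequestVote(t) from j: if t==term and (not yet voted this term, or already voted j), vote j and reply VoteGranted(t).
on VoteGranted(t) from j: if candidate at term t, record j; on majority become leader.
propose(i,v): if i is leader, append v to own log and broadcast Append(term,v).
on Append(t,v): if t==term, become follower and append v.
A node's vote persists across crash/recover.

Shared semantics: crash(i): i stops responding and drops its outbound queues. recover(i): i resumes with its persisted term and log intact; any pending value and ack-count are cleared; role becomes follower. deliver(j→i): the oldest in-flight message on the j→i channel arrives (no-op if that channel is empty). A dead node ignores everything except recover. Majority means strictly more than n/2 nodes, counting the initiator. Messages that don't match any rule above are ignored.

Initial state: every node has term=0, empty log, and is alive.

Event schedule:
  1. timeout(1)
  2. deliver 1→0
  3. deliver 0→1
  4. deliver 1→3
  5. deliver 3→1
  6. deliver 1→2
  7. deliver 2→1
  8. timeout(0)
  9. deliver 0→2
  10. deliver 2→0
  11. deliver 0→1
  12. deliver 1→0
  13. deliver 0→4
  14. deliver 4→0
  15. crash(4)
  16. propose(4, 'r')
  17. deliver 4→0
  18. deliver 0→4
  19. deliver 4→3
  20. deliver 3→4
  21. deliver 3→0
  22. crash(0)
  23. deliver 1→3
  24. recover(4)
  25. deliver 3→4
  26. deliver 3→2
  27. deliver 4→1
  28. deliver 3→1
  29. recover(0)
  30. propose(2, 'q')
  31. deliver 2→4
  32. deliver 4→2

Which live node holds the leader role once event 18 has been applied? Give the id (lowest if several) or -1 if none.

after 1 — timeout(1): n1:cand/t1/[-]
after 2 — deliver 1→0: n0:foll/t1/[-]
after 3 — deliver 0→1: ·
after 4 — deliver 1→3: n3:foll/t1/[-]
after 5 — deliver 3→1: n1:lead/t1/[-]
after 6 — deliver 1→2: n2:foll/t1/[-]
after 7 — deliver 2→1: ·
after 8 — timeout(0): n0:cand/t2/[-]
after 9 — deliver 0→2: n2:foll/t2/[-]
after 10 — deliver 2→0: ·
after 11 — deliver 0→1: n1:foll/t2/[-]
after 12 — deliver 1→0: n0:lead/t2/[-]
after 13 — deliver 0→4: n4:foll/t2/[-]
after 14 — deliver 4→0: ·
after 15 — crash(4): n4:✗foll/t2/[-]
after 16 — propose(4,'r'): ·
after 17 — deliver 4→0: ·
after 18 — deliver 0→4: ·

0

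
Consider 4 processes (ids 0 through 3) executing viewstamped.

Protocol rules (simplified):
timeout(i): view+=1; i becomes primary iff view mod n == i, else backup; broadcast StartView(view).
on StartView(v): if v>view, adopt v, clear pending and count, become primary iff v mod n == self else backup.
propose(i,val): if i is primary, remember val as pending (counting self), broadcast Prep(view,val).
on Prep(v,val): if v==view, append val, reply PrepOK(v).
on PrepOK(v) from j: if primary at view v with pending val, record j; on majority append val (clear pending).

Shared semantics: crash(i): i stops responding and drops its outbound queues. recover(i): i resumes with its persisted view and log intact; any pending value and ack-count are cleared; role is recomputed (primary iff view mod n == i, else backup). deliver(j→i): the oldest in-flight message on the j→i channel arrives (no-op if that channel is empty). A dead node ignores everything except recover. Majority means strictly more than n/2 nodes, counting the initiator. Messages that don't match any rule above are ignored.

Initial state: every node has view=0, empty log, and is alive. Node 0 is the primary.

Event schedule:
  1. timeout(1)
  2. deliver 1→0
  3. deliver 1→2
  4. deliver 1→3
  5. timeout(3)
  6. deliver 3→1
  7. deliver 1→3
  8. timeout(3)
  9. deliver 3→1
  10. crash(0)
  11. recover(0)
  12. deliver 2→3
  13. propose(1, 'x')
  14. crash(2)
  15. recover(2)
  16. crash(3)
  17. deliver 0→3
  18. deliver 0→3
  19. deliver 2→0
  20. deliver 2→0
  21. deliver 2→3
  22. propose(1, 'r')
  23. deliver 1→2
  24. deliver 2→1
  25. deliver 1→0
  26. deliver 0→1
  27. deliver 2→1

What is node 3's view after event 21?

3

step 1 timeout(1): 1={prim,v=1,log=-}
step 2 deliver 1→0: 0={back,v=1,log=-}
step 3 deliver 1→2: 2={back,v=1,log=-}
step 4 deliver 1→3: 3={back,v=1,log=-}
step 5 timeout(3): 3={back,v=2,log=-}
step 6 deliver 3→1: 1={back,v=2,log=-}
step 7 deliver 1→3: —
step 8 timeout(3): 3={prim,v=3,log=-}
step 9 deliver 3→1: 1={back,v=3,log=-}
step 10 crash(0): 0={✗back,v=1,log=-}
step 11 recover(0): 0={back,v=1,log=-}
step 12 deliver 2→3: —
step 13 propose(1,'x'): —
step 14 crash(2): 2={✗back,v=1,log=-}
step 15 recover(2): 2={back,v=1,log=-}
step 16 crash(3): 3={✗prim,v=3,log=-}
step 17 deliver 0→3: —
step 18 deliver 0→3: —
step 19 deliver 2→0: —
step 20 deliver 2→0: —
step 21 deliver 2→3: —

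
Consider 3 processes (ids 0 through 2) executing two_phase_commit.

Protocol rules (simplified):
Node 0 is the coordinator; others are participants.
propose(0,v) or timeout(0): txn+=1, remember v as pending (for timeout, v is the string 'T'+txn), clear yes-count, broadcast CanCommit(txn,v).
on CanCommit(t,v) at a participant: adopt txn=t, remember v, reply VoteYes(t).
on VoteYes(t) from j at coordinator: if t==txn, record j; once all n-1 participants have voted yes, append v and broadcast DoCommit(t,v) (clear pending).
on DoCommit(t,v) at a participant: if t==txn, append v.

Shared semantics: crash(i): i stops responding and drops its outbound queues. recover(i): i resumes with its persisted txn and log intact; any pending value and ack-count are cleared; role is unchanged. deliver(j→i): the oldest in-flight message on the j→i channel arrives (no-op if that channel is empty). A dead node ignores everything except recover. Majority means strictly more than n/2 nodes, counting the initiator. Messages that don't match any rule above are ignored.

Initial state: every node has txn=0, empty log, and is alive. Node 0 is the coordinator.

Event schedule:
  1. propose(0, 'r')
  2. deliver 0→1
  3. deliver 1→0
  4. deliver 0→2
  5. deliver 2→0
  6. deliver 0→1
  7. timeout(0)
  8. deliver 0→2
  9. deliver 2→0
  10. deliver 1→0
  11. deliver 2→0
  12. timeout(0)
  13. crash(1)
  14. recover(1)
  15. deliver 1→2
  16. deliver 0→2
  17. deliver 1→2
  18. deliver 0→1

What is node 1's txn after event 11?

1. propose(0,'r'):  <0:coor t1 ->
2. deliver 0→1:  <1:part t1 ->
3. deliver 1→0:  nop
4. deliver 0→2:  <2:part t1 ->
5. deliver 2→0:  <0:coor t1 r>
6. deliver 0→1:  <1:part t1 r>
7. timeout(0):  <0:coor t2 r>
8. deliver 0→2:  <2:part t1 r>
9. deliver 2→0:  nop
10. deliver 1→0:  nop
11. deliver 2→0:  nop

1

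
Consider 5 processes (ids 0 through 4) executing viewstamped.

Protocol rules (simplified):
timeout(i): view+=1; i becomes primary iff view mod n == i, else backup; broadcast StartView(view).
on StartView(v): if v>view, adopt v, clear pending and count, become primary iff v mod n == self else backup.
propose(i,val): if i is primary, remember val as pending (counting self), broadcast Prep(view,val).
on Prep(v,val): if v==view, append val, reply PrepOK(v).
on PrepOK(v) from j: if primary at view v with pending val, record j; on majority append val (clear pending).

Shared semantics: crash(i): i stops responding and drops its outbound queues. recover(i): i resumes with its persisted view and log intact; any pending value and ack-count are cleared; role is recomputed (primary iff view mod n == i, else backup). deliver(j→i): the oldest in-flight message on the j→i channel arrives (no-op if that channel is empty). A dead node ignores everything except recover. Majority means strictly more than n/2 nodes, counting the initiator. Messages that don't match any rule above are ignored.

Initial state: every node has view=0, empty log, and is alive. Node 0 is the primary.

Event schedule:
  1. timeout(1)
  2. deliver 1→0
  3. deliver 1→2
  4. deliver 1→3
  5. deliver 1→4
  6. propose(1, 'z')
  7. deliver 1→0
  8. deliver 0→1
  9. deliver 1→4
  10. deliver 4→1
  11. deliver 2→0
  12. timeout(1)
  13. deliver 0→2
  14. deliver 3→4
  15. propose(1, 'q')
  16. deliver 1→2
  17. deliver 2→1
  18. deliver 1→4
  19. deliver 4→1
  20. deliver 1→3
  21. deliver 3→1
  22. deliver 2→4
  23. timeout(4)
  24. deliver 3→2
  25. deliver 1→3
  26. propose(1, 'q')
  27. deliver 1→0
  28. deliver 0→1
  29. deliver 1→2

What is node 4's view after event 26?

1. timeout(1):  <1:prim v1 ->
2. deliver 1→0:  <0:back v1 ->
3. deliver 1→2:  <2:back v1 ->
4. deliver 1→3:  <3:back v1 ->
5. deliver 1→4:  <4:back v1 ->
6. propose(1,'z'):  nop
7. deliver 1→0:  <0:back v1 z>
8. deliver 0→1:  nop
9. deliver 1→4:  <4:back v1 z>
10. deliver 4→1:  <1:prim v1 z>
11. deliver 2→0:  nop
12. timeout(1):  <1:back v2 z>
13. deliver 0→2:  nop
14. deliver 3→4:  nop
15. propose(1,'q'):  nop
16. deliver 1→2:  <2:back v1 z>
17. deliver 2→1:  nop
18. deliver 1→4:  <4:back v2 z>
19. deliver 4→1:  nop
20. deliver 1→3:  <3:back v1 z>
21. deliver 3→1:  nop
22. deliver 2→4:  nop
23. timeout(4):  <4:back v3 z>
24. deliver 3→2:  nop
25. deliver 1→3:  <3:back v2 z>
26. propose(1,'q'):  nop

3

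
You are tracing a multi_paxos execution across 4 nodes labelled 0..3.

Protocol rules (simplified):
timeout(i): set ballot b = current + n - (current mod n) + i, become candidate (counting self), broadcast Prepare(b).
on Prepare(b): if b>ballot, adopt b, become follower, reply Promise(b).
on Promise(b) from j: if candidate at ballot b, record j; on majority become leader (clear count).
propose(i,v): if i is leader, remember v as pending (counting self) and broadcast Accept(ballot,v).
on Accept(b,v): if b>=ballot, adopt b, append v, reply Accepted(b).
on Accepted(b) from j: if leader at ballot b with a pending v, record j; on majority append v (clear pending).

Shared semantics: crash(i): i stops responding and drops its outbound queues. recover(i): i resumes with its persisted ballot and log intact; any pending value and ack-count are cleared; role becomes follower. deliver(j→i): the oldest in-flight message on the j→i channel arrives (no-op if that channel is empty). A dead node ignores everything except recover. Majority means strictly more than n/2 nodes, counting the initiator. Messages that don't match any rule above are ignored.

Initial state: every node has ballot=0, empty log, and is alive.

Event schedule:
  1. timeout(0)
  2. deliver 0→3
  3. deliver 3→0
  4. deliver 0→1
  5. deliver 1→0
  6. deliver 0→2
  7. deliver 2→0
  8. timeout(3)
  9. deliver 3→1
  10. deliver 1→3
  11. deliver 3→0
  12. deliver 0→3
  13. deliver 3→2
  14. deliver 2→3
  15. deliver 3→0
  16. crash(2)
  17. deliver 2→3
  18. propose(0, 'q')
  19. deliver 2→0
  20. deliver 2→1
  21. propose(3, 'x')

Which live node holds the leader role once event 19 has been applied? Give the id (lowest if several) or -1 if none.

3

1. timeout(0):  <0:cand b4 ->
2. deliver 0→3:  <3:foll b4 ->
3. deliver 3→0:  nop
4. deliver 0→1:  <1:foll b4 ->
5. deliver 1→0:  <0:lead b4 ->
6. deliver 0→2:  <2:foll b4 ->
7. deliver 2→0:  nop
8. timeout(3):  <3:cand b11 ->
9. deliver 3→1:  <1:foll b11 ->
10. deliver 1→3:  nop
11. deliver 3→0:  <0:foll b11 ->
12. deliver 0→3:  <3:lead b11 ->
13. deliver 3→2:  <2:foll b11 ->
14. deliver 2→3:  nop
15. deliver 3→0:  nop
16. crash(2):  <2:✗foll b11 ->
17. deliver 2→3:  nop
18. propose(0,'q'):  nop
19. deliver 2→0:  nop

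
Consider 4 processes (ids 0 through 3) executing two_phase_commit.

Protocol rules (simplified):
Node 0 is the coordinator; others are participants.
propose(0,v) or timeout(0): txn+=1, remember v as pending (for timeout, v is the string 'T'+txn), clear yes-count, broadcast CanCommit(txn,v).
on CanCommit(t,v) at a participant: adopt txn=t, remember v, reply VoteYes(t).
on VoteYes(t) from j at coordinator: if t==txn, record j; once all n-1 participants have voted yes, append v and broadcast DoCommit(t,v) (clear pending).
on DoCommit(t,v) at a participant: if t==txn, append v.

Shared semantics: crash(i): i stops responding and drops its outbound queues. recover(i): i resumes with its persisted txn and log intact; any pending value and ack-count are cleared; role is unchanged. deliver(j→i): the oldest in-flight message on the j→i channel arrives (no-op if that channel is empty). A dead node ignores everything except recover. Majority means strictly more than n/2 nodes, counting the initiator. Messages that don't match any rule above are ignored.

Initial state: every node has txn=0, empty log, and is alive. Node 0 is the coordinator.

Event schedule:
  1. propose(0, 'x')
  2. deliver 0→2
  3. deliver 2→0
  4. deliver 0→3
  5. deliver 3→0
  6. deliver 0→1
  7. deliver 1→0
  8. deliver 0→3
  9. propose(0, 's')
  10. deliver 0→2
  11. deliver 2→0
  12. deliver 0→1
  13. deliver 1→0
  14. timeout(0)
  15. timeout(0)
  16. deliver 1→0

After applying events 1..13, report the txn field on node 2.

1

e1 propose(0,'x'): 0[coor,t=1,-]
e2 deliver 0→2: 2[part,t=1,-]
e3 deliver 2→0: ·
e4 deliver 0→3: 3[part,t=1,-]
e5 deliver 3→0: ·
e6 deliver 0→1: 1[part,t=1,-]
e7 deliver 1→0: 0[coor,t=1,x]
e8 deliver 0→3: 3[part,t=1,x]
e9 propose(0,'s'): 0[coor,t=2,x]
e10 deliver 0→2: 2[part,t=1,x]
e11 deliver 2→0: ·
e12 deliver 0→1: 1[part,t=1,x]
e13 deliver 1→0: ·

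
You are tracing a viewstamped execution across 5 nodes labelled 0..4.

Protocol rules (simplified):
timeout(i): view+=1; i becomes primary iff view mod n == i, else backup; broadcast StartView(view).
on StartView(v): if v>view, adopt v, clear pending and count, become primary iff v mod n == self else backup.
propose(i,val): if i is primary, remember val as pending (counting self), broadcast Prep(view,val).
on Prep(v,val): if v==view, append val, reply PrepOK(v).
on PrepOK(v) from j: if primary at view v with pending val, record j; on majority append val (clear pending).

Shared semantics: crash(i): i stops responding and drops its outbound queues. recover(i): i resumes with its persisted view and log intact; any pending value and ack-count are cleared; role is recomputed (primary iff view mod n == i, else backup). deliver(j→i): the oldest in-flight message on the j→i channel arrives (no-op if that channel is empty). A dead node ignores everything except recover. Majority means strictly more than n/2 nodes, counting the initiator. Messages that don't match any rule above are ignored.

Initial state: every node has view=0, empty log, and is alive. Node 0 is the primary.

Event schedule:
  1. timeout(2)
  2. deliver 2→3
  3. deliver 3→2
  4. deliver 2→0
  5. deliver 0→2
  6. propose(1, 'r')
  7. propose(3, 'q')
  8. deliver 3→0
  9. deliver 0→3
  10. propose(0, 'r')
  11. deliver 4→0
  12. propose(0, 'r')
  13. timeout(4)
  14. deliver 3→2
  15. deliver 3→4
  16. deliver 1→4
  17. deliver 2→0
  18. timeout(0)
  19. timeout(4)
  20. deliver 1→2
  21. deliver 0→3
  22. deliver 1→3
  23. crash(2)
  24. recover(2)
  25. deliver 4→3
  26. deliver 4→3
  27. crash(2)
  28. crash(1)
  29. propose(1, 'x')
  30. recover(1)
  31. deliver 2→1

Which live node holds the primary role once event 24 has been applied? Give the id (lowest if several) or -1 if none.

-1

after 1 — timeout(2): n2:back/v1/[-]
after 2 — deliver 2→3: n3:back/v1/[-]
after 3 — deliver 3→2: ·
after 4 — deliver 2→0: n0:back/v1/[-]
after 5 — deliver 0→2: ·
after 6 — propose(1,'r'): ·
after 7 — propose(3,'q'): ·
after 8 — deliver 3→0: ·
after 9 — deliver 0→3: ·
after 10 — propose(0,'r'): ·
after 11 — deliver 4→0: ·
after 12 — propose(0,'r'): ·
after 13 — timeout(4): n4:back/v1/[-]
after 14 — deliver 3→2: ·
after 15 — deliver 3→4: ·
after 16 — deliver 1→4: ·
after 17 — deliver 2→0: ·
after 18 — timeout(0): n0:back/v2/[-]
after 19 — timeout(4): n4:back/v2/[-]
after 20 — deliver 1→2: ·
after 21 — deliver 0→3: n3:back/v2/[-]
after 22 — deliver 1→3: ·
after 23 — crash(2): n2:✗back/v1/[-]
after 24 — recover(2): n2:back/v1/[-]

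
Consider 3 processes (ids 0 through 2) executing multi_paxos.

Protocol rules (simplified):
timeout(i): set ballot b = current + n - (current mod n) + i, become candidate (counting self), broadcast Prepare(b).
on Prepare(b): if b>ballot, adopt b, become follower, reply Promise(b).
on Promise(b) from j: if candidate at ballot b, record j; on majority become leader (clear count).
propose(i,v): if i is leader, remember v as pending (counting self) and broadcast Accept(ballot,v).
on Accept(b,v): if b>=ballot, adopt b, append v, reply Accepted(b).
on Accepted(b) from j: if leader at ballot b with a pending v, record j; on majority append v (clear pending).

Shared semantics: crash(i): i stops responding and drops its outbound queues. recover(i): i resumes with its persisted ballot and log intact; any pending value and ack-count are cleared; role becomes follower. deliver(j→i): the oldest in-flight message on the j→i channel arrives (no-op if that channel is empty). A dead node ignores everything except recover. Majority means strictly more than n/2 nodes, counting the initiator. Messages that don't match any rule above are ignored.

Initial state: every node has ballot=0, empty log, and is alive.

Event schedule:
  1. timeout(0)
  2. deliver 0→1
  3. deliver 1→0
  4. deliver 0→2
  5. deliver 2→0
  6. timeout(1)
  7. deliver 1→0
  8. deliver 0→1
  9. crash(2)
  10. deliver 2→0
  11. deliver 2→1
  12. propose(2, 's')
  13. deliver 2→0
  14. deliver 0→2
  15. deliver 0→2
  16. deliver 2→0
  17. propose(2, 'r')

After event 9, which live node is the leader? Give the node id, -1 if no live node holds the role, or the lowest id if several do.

1

e1 timeout(0): 0[cand,b=3,-]
e2 deliver 0→1: 1[foll,b=3,-]
e3 deliver 1→0: 0[lead,b=3,-]
e4 deliver 0→2: 2[foll,b=3,-]
e5 deliver 2→0: ·
e6 timeout(1): 1[cand,b=7,-]
e7 deliver 1→0: 0[foll,b=7,-]
e8 deliver 0→1: 1[lead,b=7,-]
e9 crash(2): 2[✗foll,b=3,-]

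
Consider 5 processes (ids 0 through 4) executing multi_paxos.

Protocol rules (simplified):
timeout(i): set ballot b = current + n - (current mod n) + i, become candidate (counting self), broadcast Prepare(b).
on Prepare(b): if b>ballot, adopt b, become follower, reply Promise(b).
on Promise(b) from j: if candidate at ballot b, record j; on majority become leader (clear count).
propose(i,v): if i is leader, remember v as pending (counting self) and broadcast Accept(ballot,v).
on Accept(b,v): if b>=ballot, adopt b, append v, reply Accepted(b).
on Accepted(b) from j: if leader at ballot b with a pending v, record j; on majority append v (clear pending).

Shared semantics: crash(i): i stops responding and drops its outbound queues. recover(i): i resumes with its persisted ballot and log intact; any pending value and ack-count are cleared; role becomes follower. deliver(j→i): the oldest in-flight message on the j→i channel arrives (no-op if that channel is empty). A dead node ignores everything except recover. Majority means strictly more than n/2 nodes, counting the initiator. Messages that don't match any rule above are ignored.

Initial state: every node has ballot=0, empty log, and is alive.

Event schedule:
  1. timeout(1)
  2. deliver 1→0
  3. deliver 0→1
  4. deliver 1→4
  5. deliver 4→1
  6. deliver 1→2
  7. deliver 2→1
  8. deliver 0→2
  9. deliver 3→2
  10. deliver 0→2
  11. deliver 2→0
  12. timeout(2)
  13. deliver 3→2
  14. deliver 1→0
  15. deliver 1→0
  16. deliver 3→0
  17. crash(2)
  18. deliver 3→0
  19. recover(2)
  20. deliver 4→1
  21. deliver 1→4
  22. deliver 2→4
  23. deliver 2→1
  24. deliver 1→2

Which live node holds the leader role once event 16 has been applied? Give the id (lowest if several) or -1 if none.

1

after 1 — timeout(1): n1:cand/b6/[-]
after 2 — deliver 1→0: n0:foll/b6/[-]
after 3 — deliver 0→1: ·
after 4 — deliver 1→4: n4:foll/b6/[-]
after 5 — deliver 4→1: n1:lead/b6/[-]
after 6 — deliver 1→2: n2:foll/b6/[-]
after 7 — deliver 2→1: ·
after 8 — deliver 0→2: ·
after 9 — deliver 3→2: ·
after 10 — deliver 0→2: ·
after 11 — deliver 2→0: ·
after 12 — timeout(2): n2:cand/b12/[-]
after 13 — deliver 3→2: ·
after 14 — deliver 1→0: ·
after 15 — deliver 1→0: ·
after 16 — deliver 3→0: ·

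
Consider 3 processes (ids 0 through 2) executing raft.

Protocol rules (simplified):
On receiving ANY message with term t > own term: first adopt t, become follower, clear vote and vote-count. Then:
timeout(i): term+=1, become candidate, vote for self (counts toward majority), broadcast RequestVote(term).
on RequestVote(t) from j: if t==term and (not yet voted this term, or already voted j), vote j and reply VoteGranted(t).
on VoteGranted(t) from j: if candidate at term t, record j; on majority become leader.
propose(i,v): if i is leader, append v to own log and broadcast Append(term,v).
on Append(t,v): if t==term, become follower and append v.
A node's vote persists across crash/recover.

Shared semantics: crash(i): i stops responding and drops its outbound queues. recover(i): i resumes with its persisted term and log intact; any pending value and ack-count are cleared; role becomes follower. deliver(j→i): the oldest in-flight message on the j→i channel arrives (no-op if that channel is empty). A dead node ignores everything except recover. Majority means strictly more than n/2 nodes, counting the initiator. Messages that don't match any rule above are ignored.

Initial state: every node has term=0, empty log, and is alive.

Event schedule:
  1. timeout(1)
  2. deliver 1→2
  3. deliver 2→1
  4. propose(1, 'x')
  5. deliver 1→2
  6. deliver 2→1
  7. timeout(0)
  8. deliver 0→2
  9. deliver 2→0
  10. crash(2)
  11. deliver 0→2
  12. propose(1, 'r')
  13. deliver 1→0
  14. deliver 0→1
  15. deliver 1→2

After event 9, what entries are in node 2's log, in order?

x

e1 timeout(1): 1[cand,t=1,-]
e2 deliver 1→2: 2[foll,t=1,-]
e3 deliver 2→1: 1[lead,t=1,-]
e4 propose(1,'x'): 1[lead,t=1,x]
e5 deliver 1→2: 2[foll,t=1,x]
e6 deliver 2→1: ·
e7 timeout(0): 0[cand,t=1,-]
e8 deliver 0→2: ·
e9 deliver 2→0: ·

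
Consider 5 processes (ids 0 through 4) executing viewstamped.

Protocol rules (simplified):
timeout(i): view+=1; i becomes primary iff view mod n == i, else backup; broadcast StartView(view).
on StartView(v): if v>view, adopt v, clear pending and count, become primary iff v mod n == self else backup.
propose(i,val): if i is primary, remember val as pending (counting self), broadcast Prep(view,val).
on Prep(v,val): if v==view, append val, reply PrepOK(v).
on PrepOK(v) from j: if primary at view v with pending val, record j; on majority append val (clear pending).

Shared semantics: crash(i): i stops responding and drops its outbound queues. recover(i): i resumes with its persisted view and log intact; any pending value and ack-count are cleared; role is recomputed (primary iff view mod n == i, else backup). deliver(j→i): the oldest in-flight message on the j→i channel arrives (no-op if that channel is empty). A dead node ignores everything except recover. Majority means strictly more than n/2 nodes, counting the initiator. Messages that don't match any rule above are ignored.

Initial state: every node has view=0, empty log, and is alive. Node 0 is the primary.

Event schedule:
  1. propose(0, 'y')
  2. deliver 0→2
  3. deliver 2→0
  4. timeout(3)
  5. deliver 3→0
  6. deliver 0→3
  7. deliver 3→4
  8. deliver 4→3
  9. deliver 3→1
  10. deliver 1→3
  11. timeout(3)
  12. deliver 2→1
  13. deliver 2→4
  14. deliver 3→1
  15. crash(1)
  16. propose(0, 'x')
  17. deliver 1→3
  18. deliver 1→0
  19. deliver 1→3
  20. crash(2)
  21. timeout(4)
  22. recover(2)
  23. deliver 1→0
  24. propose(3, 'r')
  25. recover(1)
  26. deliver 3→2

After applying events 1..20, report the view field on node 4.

1

step 1 propose(0,'y'): —
step 2 deliver 0→2: 2={back,v=0,log=y}
step 3 deliver 2→0: —
step 4 timeout(3): 3={back,v=1,log=-}
step 5 deliver 3→0: 0={back,v=1,log=-}
step 6 deliver 0→3: —
step 7 deliver 3→4: 4={back,v=1,log=-}
step 8 deliver 4→3: —
step 9 deliver 3→1: 1={prim,v=1,log=-}
step 10 deliver 1→3: —
step 11 timeout(3): 3={back,v=2,log=-}
step 12 deliver 2→1: —
step 13 deliver 2→4: —
step 14 deliver 3→1: 1={back,v=2,log=-}
step 15 crash(1): 1={✗back,v=2,log=-}
step 16 propose(0,'x'): —
step 17 deliver 1→3: —
step 18 deliver 1→0: —
step 19 deliver 1→3: —
step 20 crash(2): 2={✗back,v=0,log=y}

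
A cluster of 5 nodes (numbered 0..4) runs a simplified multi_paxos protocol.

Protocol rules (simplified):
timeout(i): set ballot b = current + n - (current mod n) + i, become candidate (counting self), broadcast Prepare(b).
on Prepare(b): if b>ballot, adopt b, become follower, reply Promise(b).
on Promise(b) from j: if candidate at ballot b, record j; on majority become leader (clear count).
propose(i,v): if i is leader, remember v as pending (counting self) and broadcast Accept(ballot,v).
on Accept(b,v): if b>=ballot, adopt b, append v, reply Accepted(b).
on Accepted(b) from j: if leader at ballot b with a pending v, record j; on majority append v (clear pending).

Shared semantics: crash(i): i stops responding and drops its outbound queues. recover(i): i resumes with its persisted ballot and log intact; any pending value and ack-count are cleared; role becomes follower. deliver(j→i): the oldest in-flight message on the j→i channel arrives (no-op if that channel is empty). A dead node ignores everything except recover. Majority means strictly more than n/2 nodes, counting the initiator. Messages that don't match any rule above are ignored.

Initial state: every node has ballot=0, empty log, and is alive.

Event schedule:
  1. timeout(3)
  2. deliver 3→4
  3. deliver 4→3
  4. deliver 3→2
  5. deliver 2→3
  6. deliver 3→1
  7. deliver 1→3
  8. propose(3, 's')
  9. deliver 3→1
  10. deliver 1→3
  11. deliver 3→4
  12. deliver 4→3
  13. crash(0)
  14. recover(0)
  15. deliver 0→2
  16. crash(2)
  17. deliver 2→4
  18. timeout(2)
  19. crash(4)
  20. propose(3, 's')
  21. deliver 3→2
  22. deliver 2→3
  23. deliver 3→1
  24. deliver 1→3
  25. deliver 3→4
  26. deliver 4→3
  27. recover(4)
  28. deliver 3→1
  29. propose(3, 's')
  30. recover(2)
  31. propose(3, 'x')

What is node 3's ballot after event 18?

[1] timeout(3) → N3(cand b8 [-])
[2] deliver 3→4 → N4(foll b8 [-])
[3] deliver 4→3 → ∅
[4] deliver 3→2 → N2(foll b8 [-])
[5] deliver 2→3 → N3(lead b8 [-])
[6] deliver 3→1 → N1(foll b8 [-])
[7] deliver 1→3 → ∅
[8] propose(3,'s') → ∅
[9] deliver 3→1 → N1(foll b8 [s])
[10] deliver 1→3 → ∅
[11] deliver 3→4 → N4(foll b8 [s])
[12] deliver 4→3 → N3(lead b8 [s])
[13] crash(0) → N0(✗foll b0 [-])
[14] recover(0) → N0(foll b0 [-])
[15] deliver 0→2 → ∅
[16] crash(2) → N2(✗foll b8 [-])
[17] deliver 2→4 → ∅
[18] timeout(2) → ∅

8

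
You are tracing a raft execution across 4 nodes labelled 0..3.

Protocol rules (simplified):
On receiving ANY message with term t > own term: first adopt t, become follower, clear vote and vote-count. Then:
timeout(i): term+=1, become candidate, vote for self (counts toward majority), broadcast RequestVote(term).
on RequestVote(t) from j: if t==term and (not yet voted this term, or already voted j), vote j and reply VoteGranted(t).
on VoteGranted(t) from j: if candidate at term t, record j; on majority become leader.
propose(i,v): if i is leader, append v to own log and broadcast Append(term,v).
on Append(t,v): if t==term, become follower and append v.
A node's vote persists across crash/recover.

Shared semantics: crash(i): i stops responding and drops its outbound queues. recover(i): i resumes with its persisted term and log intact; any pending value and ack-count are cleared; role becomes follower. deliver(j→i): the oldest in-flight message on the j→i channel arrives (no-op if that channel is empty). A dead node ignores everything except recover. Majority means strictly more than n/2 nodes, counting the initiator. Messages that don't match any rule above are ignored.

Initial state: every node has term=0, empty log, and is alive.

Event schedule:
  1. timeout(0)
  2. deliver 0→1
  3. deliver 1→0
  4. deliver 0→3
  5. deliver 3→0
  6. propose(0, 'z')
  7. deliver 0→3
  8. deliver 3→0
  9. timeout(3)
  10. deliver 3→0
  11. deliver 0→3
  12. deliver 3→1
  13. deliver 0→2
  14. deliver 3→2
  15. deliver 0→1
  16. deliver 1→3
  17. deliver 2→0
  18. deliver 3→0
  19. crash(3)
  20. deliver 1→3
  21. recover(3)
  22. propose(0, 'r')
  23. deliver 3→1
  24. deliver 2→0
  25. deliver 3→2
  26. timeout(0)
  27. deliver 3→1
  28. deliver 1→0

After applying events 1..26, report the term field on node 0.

3

[1] timeout(0) → N0(cand t1 [-])
[2] deliver 0→1 → N1(foll t1 [-])
[3] deliver 1→0 → ∅
[4] deliver 0→3 → N3(foll t1 [-])
[5] deliver 3→0 → N0(lead t1 [-])
[6] propose(0,'z') → N0(lead t1 [z])
[7] deliver 0→3 → N3(foll t1 [z])
[8] deliver 3→0 → ∅
[9] timeout(3) → N3(cand t2 [z])
[10] deliver 3→0 → N0(foll t2 [z])
[11] deliver 0→3 → ∅
[12] deliver 3→1 → N1(foll t2 [-])
[13] deliver 0→2 → N2(foll t1 [-])
[14] deliver 3→2 → N2(foll t2 [-])
[15] deliver 0→1 → ∅
[16] deliver 1→3 → N3(lead t2 [z])
[17] deliver 2→0 → ∅
[18] deliver 3→0 → ∅
[19] crash(3) → N3(✗lead t2 [z])
[20] deliver 1→3 → ∅
[21] recover(3) → N3(foll t2 [z])
[22] propose(0,'r') → ∅
[23] deliver 3→1 → ∅
[24] deliver 2→0 → ∅
[25] deliver 3→2 → ∅
[26] timeout(0) → N0(cand t3 [z])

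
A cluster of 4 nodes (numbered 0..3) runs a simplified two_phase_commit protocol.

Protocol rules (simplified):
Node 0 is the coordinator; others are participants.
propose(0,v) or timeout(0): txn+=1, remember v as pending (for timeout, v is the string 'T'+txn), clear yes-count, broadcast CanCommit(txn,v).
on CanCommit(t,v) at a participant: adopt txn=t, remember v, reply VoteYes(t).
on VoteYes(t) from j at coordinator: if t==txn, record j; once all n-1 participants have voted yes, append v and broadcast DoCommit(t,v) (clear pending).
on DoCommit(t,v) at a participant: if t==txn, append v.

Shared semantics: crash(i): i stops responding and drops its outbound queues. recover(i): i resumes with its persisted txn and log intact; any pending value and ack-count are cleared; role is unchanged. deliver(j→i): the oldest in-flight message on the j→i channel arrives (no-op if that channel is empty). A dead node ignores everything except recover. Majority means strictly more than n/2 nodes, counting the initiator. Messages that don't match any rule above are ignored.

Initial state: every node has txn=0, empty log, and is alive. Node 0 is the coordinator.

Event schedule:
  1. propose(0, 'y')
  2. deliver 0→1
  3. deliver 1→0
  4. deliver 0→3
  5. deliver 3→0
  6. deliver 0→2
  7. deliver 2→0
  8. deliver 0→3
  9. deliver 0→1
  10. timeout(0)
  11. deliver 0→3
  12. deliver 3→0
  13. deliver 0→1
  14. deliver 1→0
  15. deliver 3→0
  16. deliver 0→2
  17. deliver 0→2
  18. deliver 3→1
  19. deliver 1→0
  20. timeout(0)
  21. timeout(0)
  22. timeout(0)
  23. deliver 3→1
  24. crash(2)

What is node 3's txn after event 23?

2

1. propose(0,'y'):  <0:coor t1 ->
2. deliver 0→1:  <1:part t1 ->
3. deliver 1→0:  nop
4. deliver 0→3:  <3:part t1 ->
5. deliver 3→0:  nop
6. deliver 0→2:  <2:part t1 ->
7. deliver 2→0:  <0:coor t1 y>
8. deliver 0→3:  <3:part t1 y>
9. deliver 0→1:  <1:part t1 y>
10. timeout(0):  <0:coor t2 y>
11. deliver 0→3:  <3:part t2 y>
12. deliver 3→0:  nop
13. deliver 0→1:  <1:part t2 y>
14. deliver 1→0:  nop
15. deliver 3→0:  nop
16. deliver 0→2:  <2:part t1 y>
17. deliver 0→2:  <2:part t2 y>
18. deliver 3→1:  nop
19. deliver 1→0:  nop
20. timeout(0):  <0:coor t3 y>
21. timeout(0):  <0:coor t4 y>
22. timeout(0):  <0:coor t5 y>
23. deliver 3→1:  nop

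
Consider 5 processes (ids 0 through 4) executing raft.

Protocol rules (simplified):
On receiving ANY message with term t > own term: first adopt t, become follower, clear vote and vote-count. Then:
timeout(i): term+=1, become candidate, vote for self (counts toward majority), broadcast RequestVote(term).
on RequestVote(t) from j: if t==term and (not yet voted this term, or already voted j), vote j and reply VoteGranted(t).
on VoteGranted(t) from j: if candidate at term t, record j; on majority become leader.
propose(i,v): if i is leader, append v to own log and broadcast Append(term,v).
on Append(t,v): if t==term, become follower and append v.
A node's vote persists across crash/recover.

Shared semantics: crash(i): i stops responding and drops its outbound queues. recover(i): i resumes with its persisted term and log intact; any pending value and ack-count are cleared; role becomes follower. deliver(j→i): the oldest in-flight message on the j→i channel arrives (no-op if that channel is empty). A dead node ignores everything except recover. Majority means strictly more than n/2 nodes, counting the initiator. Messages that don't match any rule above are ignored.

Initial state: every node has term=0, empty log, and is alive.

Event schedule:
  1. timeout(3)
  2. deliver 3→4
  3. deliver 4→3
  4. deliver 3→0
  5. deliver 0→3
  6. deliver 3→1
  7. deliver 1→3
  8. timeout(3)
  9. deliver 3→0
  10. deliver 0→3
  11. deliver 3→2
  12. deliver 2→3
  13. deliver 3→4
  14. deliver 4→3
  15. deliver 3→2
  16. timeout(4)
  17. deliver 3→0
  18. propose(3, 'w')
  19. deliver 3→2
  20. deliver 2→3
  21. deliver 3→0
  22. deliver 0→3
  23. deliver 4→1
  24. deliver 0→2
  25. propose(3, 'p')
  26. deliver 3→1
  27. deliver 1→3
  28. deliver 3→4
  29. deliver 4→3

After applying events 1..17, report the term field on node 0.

step 1 timeout(3): 3={cand,t=1,log=-}
step 2 deliver 3→4: 4={foll,t=1,log=-}
step 3 deliver 4→3: —
step 4 deliver 3→0: 0={foll,t=1,log=-}
step 5 deliver 0→3: 3={lead,t=1,log=-}
step 6 deliver 3→1: 1={foll,t=1,log=-}
step 7 deliver 1→3: —
step 8 timeout(3): 3={cand,t=2,log=-}
step 9 deliver 3→0: 0={foll,t=2,log=-}
step 10 deliver 0→3: —
step 11 deliver 3→2: 2={foll,t=1,log=-}
step 12 deliver 2→3: —
step 13 deliver 3→4: 4={foll,t=2,log=-}
step 14 deliver 4→3: 3={lead,t=2,log=-}
step 15 deliver 3→2: 2={foll,t=2,log=-}
step 16 timeout(4): 4={cand,t=3,log=-}
step 17 deliver 3→0: —

2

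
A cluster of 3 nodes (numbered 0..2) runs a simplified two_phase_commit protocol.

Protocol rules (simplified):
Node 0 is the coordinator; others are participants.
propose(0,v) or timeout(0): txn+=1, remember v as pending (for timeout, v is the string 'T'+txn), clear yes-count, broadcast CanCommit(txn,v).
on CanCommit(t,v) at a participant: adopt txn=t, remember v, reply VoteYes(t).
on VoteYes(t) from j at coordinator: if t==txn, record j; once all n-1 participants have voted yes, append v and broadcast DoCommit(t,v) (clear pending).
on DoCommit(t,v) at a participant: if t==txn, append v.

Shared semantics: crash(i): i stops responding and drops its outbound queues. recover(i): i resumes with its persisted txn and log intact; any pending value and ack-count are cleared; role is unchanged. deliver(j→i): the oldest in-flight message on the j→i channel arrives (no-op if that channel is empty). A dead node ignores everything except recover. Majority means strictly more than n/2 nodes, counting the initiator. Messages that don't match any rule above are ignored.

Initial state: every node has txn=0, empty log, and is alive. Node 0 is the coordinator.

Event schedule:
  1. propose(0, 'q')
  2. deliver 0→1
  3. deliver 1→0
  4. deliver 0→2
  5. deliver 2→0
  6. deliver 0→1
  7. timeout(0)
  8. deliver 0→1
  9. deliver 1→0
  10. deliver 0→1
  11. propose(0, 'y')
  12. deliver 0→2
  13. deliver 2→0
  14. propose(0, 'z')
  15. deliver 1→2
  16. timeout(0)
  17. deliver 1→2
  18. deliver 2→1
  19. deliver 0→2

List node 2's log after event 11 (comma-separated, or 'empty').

empty

e1 propose(0,'q'): 0[coor,t=1,-]
e2 deliver 0→1: 1[part,t=1,-]
e3 deliver 1→0: ·
e4 deliver 0→2: 2[part,t=1,-]
e5 deliver 2→0: 0[coor,t=1,q]
e6 deliver 0→1: 1[part,t=1,q]
e7 timeout(0): 0[coor,t=2,q]
e8 deliver 0→1: 1[part,t=2,q]
e9 deliver 1→0: ·
e10 deliver 0→1: ·
e11 propose(0,'y'): 0[coor,t=3,q]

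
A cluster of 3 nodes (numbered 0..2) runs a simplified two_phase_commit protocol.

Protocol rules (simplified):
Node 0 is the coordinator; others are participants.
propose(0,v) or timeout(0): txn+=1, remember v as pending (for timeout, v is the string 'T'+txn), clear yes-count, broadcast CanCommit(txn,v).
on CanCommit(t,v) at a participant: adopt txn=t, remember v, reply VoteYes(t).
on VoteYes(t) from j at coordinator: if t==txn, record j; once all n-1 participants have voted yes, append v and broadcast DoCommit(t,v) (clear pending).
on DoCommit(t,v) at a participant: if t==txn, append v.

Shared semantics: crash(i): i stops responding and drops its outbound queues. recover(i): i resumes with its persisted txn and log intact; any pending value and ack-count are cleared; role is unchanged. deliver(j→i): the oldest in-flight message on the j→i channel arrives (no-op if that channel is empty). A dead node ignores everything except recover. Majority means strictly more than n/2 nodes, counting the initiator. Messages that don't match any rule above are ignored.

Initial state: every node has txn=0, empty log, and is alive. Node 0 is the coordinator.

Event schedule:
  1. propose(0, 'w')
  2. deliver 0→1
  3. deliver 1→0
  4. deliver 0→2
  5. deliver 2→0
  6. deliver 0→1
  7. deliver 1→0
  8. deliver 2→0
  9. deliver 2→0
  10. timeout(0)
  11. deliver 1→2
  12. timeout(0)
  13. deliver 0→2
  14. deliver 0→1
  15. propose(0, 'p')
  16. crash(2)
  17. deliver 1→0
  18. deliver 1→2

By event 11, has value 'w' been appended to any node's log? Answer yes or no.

1. propose(0,'w'):  <0:coor t1 ->
2. deliver 0→1:  <1:part t1 ->
3. deliver 1→0:  nop
4. deliver 0→2:  <2:part t1 ->
5. deliver 2→0:  <0:coor t1 w>
6. deliver 0→1:  <1:part t1 w>
7. deliver 1→0:  nop
8. deliver 2→0:  nop
9. deliver 2→0:  nop
10. timeout(0):  <0:coor t2 w>
11. deliver 1→2:  nop

yes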